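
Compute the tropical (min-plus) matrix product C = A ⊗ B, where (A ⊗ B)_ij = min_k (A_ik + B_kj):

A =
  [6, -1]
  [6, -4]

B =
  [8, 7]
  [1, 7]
A ⊗ B =
  [0, 6]
  [-3, 3]

Apply the min-plus product entry-by-entry:
  C[0][0] = min over k of (A[0][0] + B[0][0] = 6 + 8 = 14, A[0][1] + B[1][0] = -1 + 1 = 0) = 0 (attained at k = 1)
  C[0][1] = min over k of (A[0][0] + B[0][1] = 6 + 7 = 13, A[0][1] + B[1][1] = -1 + 7 = 6) = 6 (attained at k = 1)
  C[1][0] = min over k of (A[1][0] + B[0][0] = 6 + 8 = 14, A[1][1] + B[1][0] = -4 + 1 = -3) = -3 (attained at k = 1)
  C[1][1] = min over k of (A[1][0] + B[0][1] = 6 + 7 = 13, A[1][1] + B[1][1] = -4 + 7 = 3) = 3 (attained at k = 1)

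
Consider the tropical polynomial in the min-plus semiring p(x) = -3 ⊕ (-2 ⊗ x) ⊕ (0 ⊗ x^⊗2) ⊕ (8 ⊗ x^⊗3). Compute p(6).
p(6) = -3

A tropical monomial a ⊗ x^⊗i evaluates to a + i · x. Evaluating each term at x = 6:
  Term 0 contributes -3 + 0 · 6 = -3
  Term 1 contributes -2 + 1 · 6 = 4
  Term 2 contributes 0 + 2 · 6 = 12
  Term 3 contributes 8 + 3 · 6 = 26
p(6) = ⊕ of these = min[-3, 4, 12, 26] = -3.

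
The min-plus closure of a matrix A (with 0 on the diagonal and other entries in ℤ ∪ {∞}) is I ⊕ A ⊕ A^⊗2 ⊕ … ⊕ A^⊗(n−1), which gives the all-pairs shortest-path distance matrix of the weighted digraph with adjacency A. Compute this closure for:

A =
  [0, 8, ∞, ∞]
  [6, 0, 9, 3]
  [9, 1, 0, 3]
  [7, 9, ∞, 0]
Closure =
  [0, 8, 17, 11]
  [6, 0, 9, 3]
  [7, 1, 0, 3]
  [7, 9, 18, 0]

This is the Floyd-Warshall all-pairs shortest-path computation. For each intermediate vertex k = 0, 1, …, 3, update dist[i][j] ← min(dist[i][j], dist[i][k] + dist[k][j]). The final matrix gives, for each (i, j), the minimum total weight of any directed path from i to j (possibly empty when i = j).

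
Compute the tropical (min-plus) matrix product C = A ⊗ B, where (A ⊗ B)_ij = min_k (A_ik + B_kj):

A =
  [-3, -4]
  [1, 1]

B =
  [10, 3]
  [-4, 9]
A ⊗ B =
  [-8, 0]
  [-3, 4]

Apply the min-plus product entry-by-entry:
  C[0][0] = min over k of (A[0][0] + B[0][0] = -3 + 10 = 7, A[0][1] + B[1][0] = -4 + -4 = -8) = -8 (attained at k = 1)
  C[0][1] = min over k of (A[0][0] + B[0][1] = -3 + 3 = 0, A[0][1] + B[1][1] = -4 + 9 = 5) = 0 (attained at k = 0)
  C[1][0] = min over k of (A[1][0] + B[0][0] = 1 + 10 = 11, A[1][1] + B[1][0] = 1 + -4 = -3) = -3 (attained at k = 1)
  C[1][1] = min over k of (A[1][0] + B[0][1] = 1 + 3 = 4, A[1][1] + B[1][1] = 1 + 9 = 10) = 4 (attained at k = 0)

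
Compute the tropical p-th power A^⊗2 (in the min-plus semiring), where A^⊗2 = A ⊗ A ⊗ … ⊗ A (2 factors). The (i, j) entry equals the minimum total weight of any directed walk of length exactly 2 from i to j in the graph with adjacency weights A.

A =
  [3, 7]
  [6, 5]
A^⊗2 =
  [6, 10]
  [9, 10]

Each entry (A^⊗2)_ij equals the minimum over all length-2 walks i = v_0 → v_1 → … → v_2 = j of Σ_t A[v_t][v_{t+1}]. For example, for (i, j) = (0, 1) we minimise over 2 possible intermediate vertex sequences; the minimum is 10, attained along the walk 0 → 0 → 1.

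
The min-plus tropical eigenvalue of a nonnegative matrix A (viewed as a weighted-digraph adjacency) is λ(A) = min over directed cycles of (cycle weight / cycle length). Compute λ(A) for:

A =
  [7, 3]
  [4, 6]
λ(A) = 7/2

Enumerate directed cycles and compute their means (weight / length). Sample:
  cycle 0 → 0: weight = 7, length = 1, mean = 7/1 ≈ 7.000
  cycle 1 → 1: weight = 6, length = 1, mean = 6/1 ≈ 6.000
  cycle 0 → 1 → 0: weight = 7, length = 2, mean = 7/2 ≈ 3.500
  cycle 1 → 0 → 1: weight = 7, length = 2, mean = 7/2 ≈ 3.500
Minimum mean = 3.500, attained e.g. along the cycle 0 → 1 → 0 with weight 7 and length 2. So λ(A) = 7/2 = 7/2.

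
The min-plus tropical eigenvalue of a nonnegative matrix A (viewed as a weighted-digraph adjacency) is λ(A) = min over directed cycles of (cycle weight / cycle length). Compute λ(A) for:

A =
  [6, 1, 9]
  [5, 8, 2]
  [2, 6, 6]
λ(A) = 5/3

Enumerate directed cycles and compute their means (weight / length). Sample:
  cycle 0 → 0: weight = 6, length = 1, mean = 6/1 ≈ 6.000
  cycle 1 → 1: weight = 8, length = 1, mean = 8/1 ≈ 8.000
  cycle 2 → 2: weight = 6, length = 1, mean = 6/1 ≈ 6.000
  cycle 0 → 1 → 0: weight = 6, length = 2, mean = 6/2 ≈ 3.000
  cycle 0 → 2 → 0: weight = 11, length = 2, mean = 11/2 ≈ 5.500
  cycle 1 → 0 → 1: weight = 6, length = 2, mean = 6/2 ≈ 3.000
Minimum mean = 1.667, attained e.g. along the cycle 0 → 1 → 2 → 0 with weight 5 and length 3. So λ(A) = 5/3 = 5/3.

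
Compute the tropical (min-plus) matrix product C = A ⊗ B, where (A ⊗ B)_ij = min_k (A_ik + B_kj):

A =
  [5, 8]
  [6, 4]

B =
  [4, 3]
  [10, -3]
A ⊗ B =
  [9, 5]
  [10, 1]

Apply the min-plus product entry-by-entry:
  C[0][0] = min over k of (A[0][0] + B[0][0] = 5 + 4 = 9, A[0][1] + B[1][0] = 8 + 10 = 18) = 9 (attained at k = 0)
  C[0][1] = min over k of (A[0][0] + B[0][1] = 5 + 3 = 8, A[0][1] + B[1][1] = 8 + -3 = 5) = 5 (attained at k = 1)
  C[1][0] = min over k of (A[1][0] + B[0][0] = 6 + 4 = 10, A[1][1] + B[1][0] = 4 + 10 = 14) = 10 (attained at k = 0)
  C[1][1] = min over k of (A[1][0] + B[0][1] = 6 + 3 = 9, A[1][1] + B[1][1] = 4 + -3 = 1) = 1 (attained at k = 1)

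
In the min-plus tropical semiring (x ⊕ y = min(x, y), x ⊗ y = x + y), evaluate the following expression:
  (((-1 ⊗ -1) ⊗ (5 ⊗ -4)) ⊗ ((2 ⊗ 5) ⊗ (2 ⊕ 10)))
(((-1 ⊗ -1) ⊗ (5 ⊗ -4)) ⊗ ((2 ⊗ 5) ⊗ (2 ⊕ 10))) = 8

Expand innermost to outermost. Recall ⊕ takes the minimum of its arguments and ⊗ takes their sum. Working out the expression (((-1 ⊗ -1) ⊗ (5 ⊗ -4)) ⊗ ((2 ⊗ 5) ⊗ (2 ⊕ 10))) gives 8.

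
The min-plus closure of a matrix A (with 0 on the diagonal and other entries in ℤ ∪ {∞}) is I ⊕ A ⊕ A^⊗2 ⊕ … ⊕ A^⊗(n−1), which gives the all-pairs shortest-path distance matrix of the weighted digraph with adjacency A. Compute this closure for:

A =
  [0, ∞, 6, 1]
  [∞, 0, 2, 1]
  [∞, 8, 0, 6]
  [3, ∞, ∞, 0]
Closure =
  [0, 14, 6, 1]
  [4, 0, 2, 1]
  [9, 8, 0, 6]
  [3, 17, 9, 0]

This is the Floyd-Warshall all-pairs shortest-path computation. For each intermediate vertex k = 0, 1, …, 3, update dist[i][j] ← min(dist[i][j], dist[i][k] + dist[k][j]). The final matrix gives, for each (i, j), the minimum total weight of any directed path from i to j (possibly empty when i = j).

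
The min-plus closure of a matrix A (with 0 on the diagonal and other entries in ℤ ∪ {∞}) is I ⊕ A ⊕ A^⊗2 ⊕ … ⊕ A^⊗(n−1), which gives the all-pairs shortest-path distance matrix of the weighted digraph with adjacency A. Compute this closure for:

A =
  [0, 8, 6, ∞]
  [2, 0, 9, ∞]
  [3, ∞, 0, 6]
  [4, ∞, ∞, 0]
Closure =
  [0, 8, 6, 12]
  [2, 0, 8, 14]
  [3, 11, 0, 6]
  [4, 12, 10, 0]

This is the Floyd-Warshall all-pairs shortest-path computation. For each intermediate vertex k = 0, 1, …, 3, update dist[i][j] ← min(dist[i][j], dist[i][k] + dist[k][j]). The final matrix gives, for each (i, j), the minimum total weight of any directed path from i to j (possibly empty when i = j).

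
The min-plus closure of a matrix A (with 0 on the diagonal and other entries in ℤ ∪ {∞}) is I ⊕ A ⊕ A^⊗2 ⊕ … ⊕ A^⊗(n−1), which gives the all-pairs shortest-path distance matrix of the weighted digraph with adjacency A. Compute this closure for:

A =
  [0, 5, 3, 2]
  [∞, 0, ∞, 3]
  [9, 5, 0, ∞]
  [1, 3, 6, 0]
Closure =
  [0, 5, 3, 2]
  [4, 0, 7, 3]
  [9, 5, 0, 8]
  [1, 3, 4, 0]

This is the Floyd-Warshall all-pairs shortest-path computation. For each intermediate vertex k = 0, 1, …, 3, update dist[i][j] ← min(dist[i][j], dist[i][k] + dist[k][j]). The final matrix gives, for each (i, j), the minimum total weight of any directed path from i to j (possibly empty when i = j).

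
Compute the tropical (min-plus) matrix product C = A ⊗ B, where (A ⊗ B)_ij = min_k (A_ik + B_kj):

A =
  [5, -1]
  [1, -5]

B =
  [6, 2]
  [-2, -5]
A ⊗ B =
  [-3, -6]
  [-7, -10]

Apply the min-plus product entry-by-entry:
  C[0][0] = min over k of (A[0][0] + B[0][0] = 5 + 6 = 11, A[0][1] + B[1][0] = -1 + -2 = -3) = -3 (attained at k = 1)
  C[0][1] = min over k of (A[0][0] + B[0][1] = 5 + 2 = 7, A[0][1] + B[1][1] = -1 + -5 = -6) = -6 (attained at k = 1)
  C[1][0] = min over k of (A[1][0] + B[0][0] = 1 + 6 = 7, A[1][1] + B[1][0] = -5 + -2 = -7) = -7 (attained at k = 1)
  C[1][1] = min over k of (A[1][0] + B[0][1] = 1 + 2 = 3, A[1][1] + B[1][1] = -5 + -5 = -10) = -10 (attained at k = 1)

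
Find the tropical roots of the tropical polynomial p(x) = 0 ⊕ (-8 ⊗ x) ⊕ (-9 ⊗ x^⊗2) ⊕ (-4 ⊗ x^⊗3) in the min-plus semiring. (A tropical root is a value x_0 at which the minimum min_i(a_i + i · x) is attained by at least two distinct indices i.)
Roots: {-5, 1, 8}

Each tropical root is a break point of the lower envelope of the lines y = a_i + i · x (there are 4 lines, with slopes 0, 1, ..., 3). Only the lines that attain the minimum somewhere contribute to roots; other lines are dominated. Here the surviving (envelope) indices are i = 3, i = 2, i = 1, i = 0.
Intersections between consecutive envelope lines give the roots: for adjacent envelope indices i < j the intersection is x = (a_i − a_j) / (j − i). Reading off the sorted break points: {-5, 1, 8}.
Verification: at each break x_0, at least two indices attain the minimum of min_i(a_i + i · x_0).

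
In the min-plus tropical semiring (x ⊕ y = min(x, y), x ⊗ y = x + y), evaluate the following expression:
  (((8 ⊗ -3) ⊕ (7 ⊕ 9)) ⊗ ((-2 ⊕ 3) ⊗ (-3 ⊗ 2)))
(((8 ⊗ -3) ⊕ (7 ⊕ 9)) ⊗ ((-2 ⊕ 3) ⊗ (-3 ⊗ 2))) = 2

Expand innermost to outermost. Recall ⊕ takes the minimum of its arguments and ⊗ takes their sum. Working out the expression (((8 ⊗ -3) ⊕ (7 ⊕ 9)) ⊗ ((-2 ⊕ 3) ⊗ (-3 ⊗ 2))) gives 2.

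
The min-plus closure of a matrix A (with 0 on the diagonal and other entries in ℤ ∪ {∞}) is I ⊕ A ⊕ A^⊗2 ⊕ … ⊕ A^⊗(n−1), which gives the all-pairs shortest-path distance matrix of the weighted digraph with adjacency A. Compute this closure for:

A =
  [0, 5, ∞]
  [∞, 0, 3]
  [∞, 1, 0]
Closure =
  [0, 5, 8]
  [∞, 0, 3]
  [∞, 1, 0]

This is the Floyd-Warshall all-pairs shortest-path computation. For each intermediate vertex k = 0, 1, …, 2, update dist[i][j] ← min(dist[i][j], dist[i][k] + dist[k][j]). The final matrix gives, for each (i, j), the minimum total weight of any directed path from i to j (possibly empty when i = j).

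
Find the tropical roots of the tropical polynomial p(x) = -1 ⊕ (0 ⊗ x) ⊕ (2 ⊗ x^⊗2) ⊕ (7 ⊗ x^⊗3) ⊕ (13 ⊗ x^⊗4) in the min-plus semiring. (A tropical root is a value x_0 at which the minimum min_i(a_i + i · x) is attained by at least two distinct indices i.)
Roots: {-6, -5, -2, -1}

Each tropical root is a break point of the lower envelope of the lines y = a_i + i · x (there are 5 lines, with slopes 0, 1, ..., 4). Only the lines that attain the minimum somewhere contribute to roots; other lines are dominated. Here the surviving (envelope) indices are i = 4, i = 3, i = 2, i = 1, i = 0.
Intersections between consecutive envelope lines give the roots: for adjacent envelope indices i < j the intersection is x = (a_i − a_j) / (j − i). Reading off the sorted break points: {-6, -5, -2, -1}.
Verification: at each break x_0, at least two indices attain the minimum of min_i(a_i + i · x_0).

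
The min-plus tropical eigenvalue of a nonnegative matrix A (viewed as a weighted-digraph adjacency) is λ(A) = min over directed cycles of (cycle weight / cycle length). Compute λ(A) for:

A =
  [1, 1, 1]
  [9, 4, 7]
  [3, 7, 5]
λ(A) = 1

Enumerate directed cycles and compute their means (weight / length). Sample:
  cycle 0 → 0: weight = 1, length = 1, mean = 1/1 ≈ 1.000
  cycle 1 → 1: weight = 4, length = 1, mean = 4/1 ≈ 4.000
  cycle 2 → 2: weight = 5, length = 1, mean = 5/1 ≈ 5.000
  cycle 0 → 1 → 0: weight = 10, length = 2, mean = 10/2 ≈ 5.000
  cycle 0 → 2 → 0: weight = 4, length = 2, mean = 4/2 ≈ 2.000
  cycle 1 → 0 → 1: weight = 10, length = 2, mean = 10/2 ≈ 5.000
Minimum mean = 1.000, attained e.g. along the cycle 0 → 0 with weight 1 and length 1. So λ(A) = 1/1 = 1.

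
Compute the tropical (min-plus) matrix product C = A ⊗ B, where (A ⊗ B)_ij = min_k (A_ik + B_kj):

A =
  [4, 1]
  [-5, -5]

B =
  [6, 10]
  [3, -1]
A ⊗ B =
  [4, 0]
  [-2, -6]

Apply the min-plus product entry-by-entry:
  C[0][0] = min over k of (A[0][0] + B[0][0] = 4 + 6 = 10, A[0][1] + B[1][0] = 1 + 3 = 4) = 4 (attained at k = 1)
  C[0][1] = min over k of (A[0][0] + B[0][1] = 4 + 10 = 14, A[0][1] + B[1][1] = 1 + -1 = 0) = 0 (attained at k = 1)
  C[1][0] = min over k of (A[1][0] + B[0][0] = -5 + 6 = 1, A[1][1] + B[1][0] = -5 + 3 = -2) = -2 (attained at k = 1)
  C[1][1] = min over k of (A[1][0] + B[0][1] = -5 + 10 = 5, A[1][1] + B[1][1] = -5 + -1 = -6) = -6 (attained at k = 1)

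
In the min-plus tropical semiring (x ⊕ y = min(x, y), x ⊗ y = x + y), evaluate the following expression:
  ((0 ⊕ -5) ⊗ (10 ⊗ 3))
((0 ⊕ -5) ⊗ (10 ⊗ 3)) = 8

Expand innermost to outermost. Recall ⊕ takes the minimum of its arguments and ⊗ takes their sum. Working out the expression ((0 ⊕ -5) ⊗ (10 ⊗ 3)) gives 8.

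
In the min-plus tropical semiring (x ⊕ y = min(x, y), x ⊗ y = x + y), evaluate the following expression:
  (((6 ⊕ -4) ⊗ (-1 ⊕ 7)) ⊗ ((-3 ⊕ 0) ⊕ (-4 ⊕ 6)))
(((6 ⊕ -4) ⊗ (-1 ⊕ 7)) ⊗ ((-3 ⊕ 0) ⊕ (-4 ⊕ 6))) = -9

Expand innermost to outermost. Recall ⊕ takes the minimum of its arguments and ⊗ takes their sum. Working out the expression (((6 ⊕ -4) ⊗ (-1 ⊕ 7)) ⊗ ((-3 ⊕ 0) ⊕ (-4 ⊕ 6))) gives -9.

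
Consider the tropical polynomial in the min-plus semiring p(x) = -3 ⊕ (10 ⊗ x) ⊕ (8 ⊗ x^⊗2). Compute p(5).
p(5) = -3

A tropical monomial a ⊗ x^⊗i evaluates to a + i · x. Evaluating each term at x = 5:
  Term 0 contributes -3 + 0 · 5 = -3
  Term 1 contributes 10 + 1 · 5 = 15
  Term 2 contributes 8 + 2 · 5 = 18
p(5) = ⊕ of these = min[-3, 15, 18] = -3.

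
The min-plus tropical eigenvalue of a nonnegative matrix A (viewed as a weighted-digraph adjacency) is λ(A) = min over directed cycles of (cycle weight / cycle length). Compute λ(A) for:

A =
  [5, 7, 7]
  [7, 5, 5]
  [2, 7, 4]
λ(A) = 4

Enumerate directed cycles and compute their means (weight / length). Sample:
  cycle 0 → 0: weight = 5, length = 1, mean = 5/1 ≈ 5.000
  cycle 1 → 1: weight = 5, length = 1, mean = 5/1 ≈ 5.000
  cycle 2 → 2: weight = 4, length = 1, mean = 4/1 ≈ 4.000
  cycle 0 → 1 → 0: weight = 14, length = 2, mean = 14/2 ≈ 7.000
  cycle 0 → 2 → 0: weight = 9, length = 2, mean = 9/2 ≈ 4.500
  cycle 1 → 0 → 1: weight = 14, length = 2, mean = 14/2 ≈ 7.000
Minimum mean = 4.000, attained e.g. along the cycle 2 → 2 with weight 4 and length 1. So λ(A) = 4/1 = 4.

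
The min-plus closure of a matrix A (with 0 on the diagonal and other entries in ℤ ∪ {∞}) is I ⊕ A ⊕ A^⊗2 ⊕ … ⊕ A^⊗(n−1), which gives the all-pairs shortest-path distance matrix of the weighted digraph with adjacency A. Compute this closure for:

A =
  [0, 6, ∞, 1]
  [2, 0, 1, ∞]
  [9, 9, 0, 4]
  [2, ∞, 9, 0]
Closure =
  [0, 6, 7, 1]
  [2, 0, 1, 3]
  [6, 9, 0, 4]
  [2, 8, 9, 0]

This is the Floyd-Warshall all-pairs shortest-path computation. For each intermediate vertex k = 0, 1, …, 3, update dist[i][j] ← min(dist[i][j], dist[i][k] + dist[k][j]). The final matrix gives, for each (i, j), the minimum total weight of any directed path from i to j (possibly empty when i = j).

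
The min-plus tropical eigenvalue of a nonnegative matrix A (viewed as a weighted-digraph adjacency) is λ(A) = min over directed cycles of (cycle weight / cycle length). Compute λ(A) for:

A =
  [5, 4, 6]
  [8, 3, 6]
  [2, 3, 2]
λ(A) = 2

Enumerate directed cycles and compute their means (weight / length). Sample:
  cycle 0 → 0: weight = 5, length = 1, mean = 5/1 ≈ 5.000
  cycle 1 → 1: weight = 3, length = 1, mean = 3/1 ≈ 3.000
  cycle 2 → 2: weight = 2, length = 1, mean = 2/1 ≈ 2.000
  cycle 0 → 1 → 0: weight = 12, length = 2, mean = 12/2 ≈ 6.000
  cycle 0 → 2 → 0: weight = 8, length = 2, mean = 8/2 ≈ 4.000
  cycle 1 → 0 → 1: weight = 12, length = 2, mean = 12/2 ≈ 6.000
Minimum mean = 2.000, attained e.g. along the cycle 2 → 2 with weight 2 and length 1. So λ(A) = 2/1 = 2.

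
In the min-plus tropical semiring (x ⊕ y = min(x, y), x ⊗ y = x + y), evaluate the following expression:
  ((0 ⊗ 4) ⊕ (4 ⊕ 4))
((0 ⊗ 4) ⊕ (4 ⊕ 4)) = 4

Expand innermost to outermost. Recall ⊕ takes the minimum of its arguments and ⊗ takes their sum. Working out the expression ((0 ⊗ 4) ⊕ (4 ⊕ 4)) gives 4.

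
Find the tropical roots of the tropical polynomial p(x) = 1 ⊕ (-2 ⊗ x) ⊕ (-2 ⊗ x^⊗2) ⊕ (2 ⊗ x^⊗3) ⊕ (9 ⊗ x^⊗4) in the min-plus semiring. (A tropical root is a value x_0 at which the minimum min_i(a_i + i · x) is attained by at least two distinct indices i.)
Roots: {-7, -4, 0, 3}

Each tropical root is a break point of the lower envelope of the lines y = a_i + i · x (there are 5 lines, with slopes 0, 1, ..., 4). Only the lines that attain the minimum somewhere contribute to roots; other lines are dominated. Here the surviving (envelope) indices are i = 4, i = 3, i = 2, i = 1, i = 0.
Intersections between consecutive envelope lines give the roots: for adjacent envelope indices i < j the intersection is x = (a_i − a_j) / (j − i). Reading off the sorted break points: {-7, -4, 0, 3}.
Verification: at each break x_0, at least two indices attain the minimum of min_i(a_i + i · x_0).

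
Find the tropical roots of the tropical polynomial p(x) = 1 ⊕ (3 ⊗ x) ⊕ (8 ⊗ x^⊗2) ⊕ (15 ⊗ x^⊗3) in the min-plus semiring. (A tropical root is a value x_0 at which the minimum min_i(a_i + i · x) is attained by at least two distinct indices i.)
Roots: {-7, -5, -2}

Each tropical root is a break point of the lower envelope of the lines y = a_i + i · x (there are 4 lines, with slopes 0, 1, ..., 3). Only the lines that attain the minimum somewhere contribute to roots; other lines are dominated. Here the surviving (envelope) indices are i = 3, i = 2, i = 1, i = 0.
Intersections between consecutive envelope lines give the roots: for adjacent envelope indices i < j the intersection is x = (a_i − a_j) / (j − i). Reading off the sorted break points: {-7, -5, -2}.
Verification: at each break x_0, at least two indices attain the minimum of min_i(a_i + i · x_0).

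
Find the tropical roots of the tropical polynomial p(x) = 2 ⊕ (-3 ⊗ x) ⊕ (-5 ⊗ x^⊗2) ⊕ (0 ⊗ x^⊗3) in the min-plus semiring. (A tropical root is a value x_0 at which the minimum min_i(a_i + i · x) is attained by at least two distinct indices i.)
Roots: {-5, 2, 5}

Each tropical root is a break point of the lower envelope of the lines y = a_i + i · x (there are 4 lines, with slopes 0, 1, ..., 3). Only the lines that attain the minimum somewhere contribute to roots; other lines are dominated. Here the surviving (envelope) indices are i = 3, i = 2, i = 1, i = 0.
Intersections between consecutive envelope lines give the roots: for adjacent envelope indices i < j the intersection is x = (a_i − a_j) / (j − i). Reading off the sorted break points: {-5, 2, 5}.
Verification: at each break x_0, at least two indices attain the minimum of min_i(a_i + i · x_0).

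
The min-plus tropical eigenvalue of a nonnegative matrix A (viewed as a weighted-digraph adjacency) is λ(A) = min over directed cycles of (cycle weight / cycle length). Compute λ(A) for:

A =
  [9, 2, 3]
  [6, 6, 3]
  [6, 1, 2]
λ(A) = 2

Enumerate directed cycles and compute their means (weight / length). Sample:
  cycle 0 → 0: weight = 9, length = 1, mean = 9/1 ≈ 9.000
  cycle 1 → 1: weight = 6, length = 1, mean = 6/1 ≈ 6.000
  cycle 2 → 2: weight = 2, length = 1, mean = 2/1 ≈ 2.000
  cycle 0 → 1 → 0: weight = 8, length = 2, mean = 8/2 ≈ 4.000
  cycle 0 → 2 → 0: weight = 9, length = 2, mean = 9/2 ≈ 4.500
  cycle 1 → 0 → 1: weight = 8, length = 2, mean = 8/2 ≈ 4.000
Minimum mean = 2.000, attained e.g. along the cycle 2 → 2 with weight 2 and length 1. So λ(A) = 2/1 = 2.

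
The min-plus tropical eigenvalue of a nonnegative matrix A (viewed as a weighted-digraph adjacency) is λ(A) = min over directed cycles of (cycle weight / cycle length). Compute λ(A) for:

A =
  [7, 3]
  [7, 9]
λ(A) = 5

Enumerate directed cycles and compute their means (weight / length). Sample:
  cycle 0 → 0: weight = 7, length = 1, mean = 7/1 ≈ 7.000
  cycle 1 → 1: weight = 9, length = 1, mean = 9/1 ≈ 9.000
  cycle 0 → 1 → 0: weight = 10, length = 2, mean = 10/2 ≈ 5.000
  cycle 1 → 0 → 1: weight = 10, length = 2, mean = 10/2 ≈ 5.000
Minimum mean = 5.000, attained e.g. along the cycle 0 → 1 → 0 with weight 10 and length 2. So λ(A) = 10/2 = 5.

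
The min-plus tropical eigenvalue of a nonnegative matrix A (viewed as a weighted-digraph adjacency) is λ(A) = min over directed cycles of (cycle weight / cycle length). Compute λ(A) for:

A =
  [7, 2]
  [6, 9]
λ(A) = 4

Enumerate directed cycles and compute their means (weight / length). Sample:
  cycle 0 → 0: weight = 7, length = 1, mean = 7/1 ≈ 7.000
  cycle 1 → 1: weight = 9, length = 1, mean = 9/1 ≈ 9.000
  cycle 0 → 1 → 0: weight = 8, length = 2, mean = 8/2 ≈ 4.000
  cycle 1 → 0 → 1: weight = 8, length = 2, mean = 8/2 ≈ 4.000
Minimum mean = 4.000, attained e.g. along the cycle 0 → 1 → 0 with weight 8 and length 2. So λ(A) = 8/2 = 4.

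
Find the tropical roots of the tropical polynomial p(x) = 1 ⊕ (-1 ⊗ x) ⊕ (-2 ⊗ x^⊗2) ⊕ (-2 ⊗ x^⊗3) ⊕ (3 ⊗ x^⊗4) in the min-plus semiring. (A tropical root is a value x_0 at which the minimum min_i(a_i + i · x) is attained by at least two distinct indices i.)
Roots: {-5, 0, 1, 2}

Each tropical root is a break point of the lower envelope of the lines y = a_i + i · x (there are 5 lines, with slopes 0, 1, ..., 4). Only the lines that attain the minimum somewhere contribute to roots; other lines are dominated. Here the surviving (envelope) indices are i = 4, i = 3, i = 2, i = 1, i = 0.
Intersections between consecutive envelope lines give the roots: for adjacent envelope indices i < j the intersection is x = (a_i − a_j) / (j − i). Reading off the sorted break points: {-5, 0, 1, 2}.
Verification: at each break x_0, at least two indices attain the minimum of min_i(a_i + i · x_0).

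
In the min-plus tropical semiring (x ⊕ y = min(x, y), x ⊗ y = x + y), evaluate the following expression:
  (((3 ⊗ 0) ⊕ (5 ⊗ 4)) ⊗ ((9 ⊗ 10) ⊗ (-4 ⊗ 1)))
(((3 ⊗ 0) ⊕ (5 ⊗ 4)) ⊗ ((9 ⊗ 10) ⊗ (-4 ⊗ 1))) = 19

Expand innermost to outermost. Recall ⊕ takes the minimum of its arguments and ⊗ takes their sum. Working out the expression (((3 ⊗ 0) ⊕ (5 ⊗ 4)) ⊗ ((9 ⊗ 10) ⊗ (-4 ⊗ 1))) gives 19.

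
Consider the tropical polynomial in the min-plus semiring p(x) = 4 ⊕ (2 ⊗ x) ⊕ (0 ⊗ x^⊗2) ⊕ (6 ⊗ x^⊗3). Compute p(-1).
p(-1) = -2

A tropical monomial a ⊗ x^⊗i evaluates to a + i · x. Evaluating each term at x = -1:
  Term 0 contributes 4 + 0 · -1 = 4
  Term 1 contributes 2 + 1 · -1 = 1
  Term 2 contributes 0 + 2 · -1 = -2
  Term 3 contributes 6 + 3 · -1 = 3
p(-1) = ⊕ of these = min[4, 1, -2, 3] = -2.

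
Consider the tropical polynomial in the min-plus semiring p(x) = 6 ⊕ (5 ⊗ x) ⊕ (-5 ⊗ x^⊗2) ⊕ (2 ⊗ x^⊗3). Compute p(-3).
p(-3) = -11

A tropical monomial a ⊗ x^⊗i evaluates to a + i · x. Evaluating each term at x = -3:
  Term 0 contributes 6 + 0 · -3 = 6
  Term 1 contributes 5 + 1 · -3 = 2
  Term 2 contributes -5 + 2 · -3 = -11
  Term 3 contributes 2 + 3 · -3 = -7
p(-3) = ⊕ of these = min[6, 2, -11, -7] = -11.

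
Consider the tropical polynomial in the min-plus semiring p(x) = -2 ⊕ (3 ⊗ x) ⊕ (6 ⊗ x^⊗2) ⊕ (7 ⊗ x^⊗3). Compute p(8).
p(8) = -2

A tropical monomial a ⊗ x^⊗i evaluates to a + i · x. Evaluating each term at x = 8:
  Term 0 contributes -2 + 0 · 8 = -2
  Term 1 contributes 3 + 1 · 8 = 11
  Term 2 contributes 6 + 2 · 8 = 22
  Term 3 contributes 7 + 3 · 8 = 31
p(8) = ⊕ of these = min[-2, 11, 22, 31] = -2.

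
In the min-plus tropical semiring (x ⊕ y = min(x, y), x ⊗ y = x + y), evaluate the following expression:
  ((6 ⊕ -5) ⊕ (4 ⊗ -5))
((6 ⊕ -5) ⊕ (4 ⊗ -5)) = -5

Expand innermost to outermost. Recall ⊕ takes the minimum of its arguments and ⊗ takes their sum. Working out the expression ((6 ⊕ -5) ⊕ (4 ⊗ -5)) gives -5.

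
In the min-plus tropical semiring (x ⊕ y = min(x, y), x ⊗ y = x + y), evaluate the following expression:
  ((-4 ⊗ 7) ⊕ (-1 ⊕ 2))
((-4 ⊗ 7) ⊕ (-1 ⊕ 2)) = -1

Expand innermost to outermost. Recall ⊕ takes the minimum of its arguments and ⊗ takes their sum. Working out the expression ((-4 ⊗ 7) ⊕ (-1 ⊕ 2)) gives -1.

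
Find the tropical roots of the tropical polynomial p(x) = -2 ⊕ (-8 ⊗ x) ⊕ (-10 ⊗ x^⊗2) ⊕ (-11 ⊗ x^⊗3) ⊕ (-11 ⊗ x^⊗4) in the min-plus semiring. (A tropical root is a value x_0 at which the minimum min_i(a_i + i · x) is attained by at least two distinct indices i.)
Roots: {0, 1, 2, 6}

Each tropical root is a break point of the lower envelope of the lines y = a_i + i · x (there are 5 lines, with slopes 0, 1, ..., 4). Only the lines that attain the minimum somewhere contribute to roots; other lines are dominated. Here the surviving (envelope) indices are i = 4, i = 3, i = 2, i = 1, i = 0.
Intersections between consecutive envelope lines give the roots: for adjacent envelope indices i < j the intersection is x = (a_i − a_j) / (j − i). Reading off the sorted break points: {0, 1, 2, 6}.
Verification: at each break x_0, at least two indices attain the minimum of min_i(a_i + i · x_0).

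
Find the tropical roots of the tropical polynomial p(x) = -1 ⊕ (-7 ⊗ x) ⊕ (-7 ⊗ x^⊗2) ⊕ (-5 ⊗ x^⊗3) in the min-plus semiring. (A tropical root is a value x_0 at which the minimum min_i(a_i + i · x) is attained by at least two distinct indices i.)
Roots: {-2, 0, 6}

Each tropical root is a break point of the lower envelope of the lines y = a_i + i · x (there are 4 lines, with slopes 0, 1, ..., 3). Only the lines that attain the minimum somewhere contribute to roots; other lines are dominated. Here the surviving (envelope) indices are i = 3, i = 2, i = 1, i = 0.
Intersections between consecutive envelope lines give the roots: for adjacent envelope indices i < j the intersection is x = (a_i − a_j) / (j − i). Reading off the sorted break points: {-2, 0, 6}.
Verification: at each break x_0, at least two indices attain the minimum of min_i(a_i + i · x_0).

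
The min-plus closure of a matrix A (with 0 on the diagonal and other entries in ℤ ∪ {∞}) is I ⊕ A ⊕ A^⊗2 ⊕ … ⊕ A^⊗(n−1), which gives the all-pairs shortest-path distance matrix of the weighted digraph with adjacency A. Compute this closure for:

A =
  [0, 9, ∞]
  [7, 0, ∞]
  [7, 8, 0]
Closure =
  [0, 9, ∞]
  [7, 0, ∞]
  [7, 8, 0]

This is the Floyd-Warshall all-pairs shortest-path computation. For each intermediate vertex k = 0, 1, …, 2, update dist[i][j] ← min(dist[i][j], dist[i][k] + dist[k][j]). The final matrix gives, for each (i, j), the minimum total weight of any directed path from i to j (possibly empty when i = j).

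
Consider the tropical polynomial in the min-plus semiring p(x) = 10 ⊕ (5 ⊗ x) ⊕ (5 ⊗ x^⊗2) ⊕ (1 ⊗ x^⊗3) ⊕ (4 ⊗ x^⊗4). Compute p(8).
p(8) = 10

A tropical monomial a ⊗ x^⊗i evaluates to a + i · x. Evaluating each term at x = 8:
  Term 0 contributes 10 + 0 · 8 = 10
  Term 1 contributes 5 + 1 · 8 = 13
  Term 2 contributes 5 + 2 · 8 = 21
  Term 3 contributes 1 + 3 · 8 = 25
  Term 4 contributes 4 + 4 · 8 = 36
p(8) = ⊕ of these = min[10, 13, 21, 25, 36] = 10.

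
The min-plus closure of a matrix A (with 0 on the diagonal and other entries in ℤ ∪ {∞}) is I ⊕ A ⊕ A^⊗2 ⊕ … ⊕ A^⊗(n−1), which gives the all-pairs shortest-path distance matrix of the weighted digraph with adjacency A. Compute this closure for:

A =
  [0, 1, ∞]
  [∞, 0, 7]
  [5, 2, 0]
Closure =
  [0, 1, 8]
  [12, 0, 7]
  [5, 2, 0]

This is the Floyd-Warshall all-pairs shortest-path computation. For each intermediate vertex k = 0, 1, …, 2, update dist[i][j] ← min(dist[i][j], dist[i][k] + dist[k][j]). The final matrix gives, for each (i, j), the minimum total weight of any directed path from i to j (possibly empty when i = j).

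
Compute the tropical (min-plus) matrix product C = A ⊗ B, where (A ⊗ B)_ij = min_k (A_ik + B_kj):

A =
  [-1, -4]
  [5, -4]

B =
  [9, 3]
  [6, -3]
A ⊗ B =
  [2, -7]
  [2, -7]

Apply the min-plus product entry-by-entry:
  C[0][0] = min over k of (A[0][0] + B[0][0] = -1 + 9 = 8, A[0][1] + B[1][0] = -4 + 6 = 2) = 2 (attained at k = 1)
  C[0][1] = min over k of (A[0][0] + B[0][1] = -1 + 3 = 2, A[0][1] + B[1][1] = -4 + -3 = -7) = -7 (attained at k = 1)
  C[1][0] = min over k of (A[1][0] + B[0][0] = 5 + 9 = 14, A[1][1] + B[1][0] = -4 + 6 = 2) = 2 (attained at k = 1)
  C[1][1] = min over k of (A[1][0] + B[0][1] = 5 + 3 = 8, A[1][1] + B[1][1] = -4 + -3 = -7) = -7 (attained at k = 1)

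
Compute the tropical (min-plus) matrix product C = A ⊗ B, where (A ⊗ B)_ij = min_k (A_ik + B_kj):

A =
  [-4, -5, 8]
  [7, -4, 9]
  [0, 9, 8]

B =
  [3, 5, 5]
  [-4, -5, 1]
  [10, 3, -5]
A ⊗ B =
  [-9, -10, -4]
  [-8, -9, -3]
  [3, 4, 3]

Apply the min-plus product entry-by-entry:
  C[0][0] = min over k of (A[0][0] + B[0][0] = -4 + 3 = -1, A[0][1] + B[1][0] = -5 + -4 = -9, A[0][2] + B[2][0] = 8 + 10 = 18) = -9 (attained at k = 1)
  C[0][1] = min over k of (A[0][0] + B[0][1] = -4 + 5 = 1, A[0][1] + B[1][1] = -5 + -5 = -10, A[0][2] + B[2][1] = 8 + 3 = 11) = -10 (attained at k = 1)
  C[0][2] = min over k of (A[0][0] + B[0][2] = -4 + 5 = 1, A[0][1] + B[1][2] = -5 + 1 = -4, A[0][2] + B[2][2] = 8 + -5 = 3) = -4 (attained at k = 1)
  C[1][0] = min over k of (A[1][0] + B[0][0] = 7 + 3 = 10, A[1][1] + B[1][0] = -4 + -4 = -8, A[1][2] + B[2][0] = 9 + 10 = 19) = -8 (attained at k = 1)
  C[1][1] = min over k of (A[1][0] + B[0][1] = 7 + 5 = 12, A[1][1] + B[1][1] = -4 + -5 = -9, A[1][2] + B[2][1] = 9 + 3 = 12) = -9 (attained at k = 1)
  C[1][2] = min over k of (A[1][0] + B[0][2] = 7 + 5 = 12, A[1][1] + B[1][2] = -4 + 1 = -3, A[1][2] + B[2][2] = 9 + -5 = 4) = -3 (attained at k = 1)
  C[2][0] = min over k of (A[2][0] + B[0][0] = 0 + 3 = 3, A[2][1] + B[1][0] = 9 + -4 = 5, A[2][2] + B[2][0] = 8 + 10 = 18) = 3 (attained at k = 0)
  C[2][1] = min over k of (A[2][0] + B[0][1] = 0 + 5 = 5, A[2][1] + B[1][1] = 9 + -5 = 4, A[2][2] + B[2][1] = 8 + 3 = 11) = 4 (attained at k = 1)
  C[2][2] = min over k of (A[2][0] + B[0][2] = 0 + 5 = 5, A[2][1] + B[1][2] = 9 + 1 = 10, A[2][2] + B[2][2] = 8 + -5 = 3) = 3 (attained at k = 2)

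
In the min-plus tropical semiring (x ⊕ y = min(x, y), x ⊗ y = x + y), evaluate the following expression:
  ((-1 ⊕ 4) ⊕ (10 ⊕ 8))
((-1 ⊕ 4) ⊕ (10 ⊕ 8)) = -1

Expand innermost to outermost. Recall ⊕ takes the minimum of its arguments and ⊗ takes their sum. Working out the expression ((-1 ⊕ 4) ⊕ (10 ⊕ 8)) gives -1.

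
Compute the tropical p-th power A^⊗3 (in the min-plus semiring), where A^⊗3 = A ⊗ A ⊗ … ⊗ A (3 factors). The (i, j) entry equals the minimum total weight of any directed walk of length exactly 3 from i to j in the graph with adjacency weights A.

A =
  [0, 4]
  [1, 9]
A^⊗3 =
  [0, 4]
  [1, 5]

Each entry (A^⊗3)_ij equals the minimum over all length-3 walks i = v_0 → v_1 → … → v_3 = j of Σ_t A[v_t][v_{t+1}]. For example, for (i, j) = (0, 1) we minimise over 4 possible intermediate vertex sequences; the minimum is 4, attained along the walk 0 → 0 → 0 → 1.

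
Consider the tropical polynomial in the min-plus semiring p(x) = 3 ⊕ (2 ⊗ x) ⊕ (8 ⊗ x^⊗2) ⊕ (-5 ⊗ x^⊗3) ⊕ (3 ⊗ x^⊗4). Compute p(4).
p(4) = 3

A tropical monomial a ⊗ x^⊗i evaluates to a + i · x. Evaluating each term at x = 4:
  Term 0 contributes 3 + 0 · 4 = 3
  Term 1 contributes 2 + 1 · 4 = 6
  Term 2 contributes 8 + 2 · 4 = 16
  Term 3 contributes -5 + 3 · 4 = 7
  Term 4 contributes 3 + 4 · 4 = 19
p(4) = ⊕ of these = min[3, 6, 16, 7, 19] = 3.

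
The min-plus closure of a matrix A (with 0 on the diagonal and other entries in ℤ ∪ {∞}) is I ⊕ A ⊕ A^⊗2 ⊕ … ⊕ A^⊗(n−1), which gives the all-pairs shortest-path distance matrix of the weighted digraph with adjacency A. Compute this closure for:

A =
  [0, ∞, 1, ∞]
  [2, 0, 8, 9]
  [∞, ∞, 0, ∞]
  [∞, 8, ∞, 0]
Closure =
  [0, ∞, 1, ∞]
  [2, 0, 3, 9]
  [∞, ∞, 0, ∞]
  [10, 8, 11, 0]

This is the Floyd-Warshall all-pairs shortest-path computation. For each intermediate vertex k = 0, 1, …, 3, update dist[i][j] ← min(dist[i][j], dist[i][k] + dist[k][j]). The final matrix gives, for each (i, j), the minimum total weight of any directed path from i to j (possibly empty when i = j).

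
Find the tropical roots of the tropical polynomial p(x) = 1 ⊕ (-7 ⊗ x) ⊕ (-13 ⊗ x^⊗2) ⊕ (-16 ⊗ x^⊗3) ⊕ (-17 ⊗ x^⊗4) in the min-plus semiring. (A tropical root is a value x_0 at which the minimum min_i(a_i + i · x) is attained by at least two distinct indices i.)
Roots: {1, 3, 6, 8}

Each tropical root is a break point of the lower envelope of the lines y = a_i + i · x (there are 5 lines, with slopes 0, 1, ..., 4). Only the lines that attain the minimum somewhere contribute to roots; other lines are dominated. Here the surviving (envelope) indices are i = 4, i = 3, i = 2, i = 1, i = 0.
Intersections between consecutive envelope lines give the roots: for adjacent envelope indices i < j the intersection is x = (a_i − a_j) / (j − i). Reading off the sorted break points: {1, 3, 6, 8}.
Verification: at each break x_0, at least two indices attain the minimum of min_i(a_i + i · x_0).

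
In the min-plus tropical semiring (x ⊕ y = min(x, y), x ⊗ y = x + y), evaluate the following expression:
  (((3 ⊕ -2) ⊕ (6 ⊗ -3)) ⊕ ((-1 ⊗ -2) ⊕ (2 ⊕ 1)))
(((3 ⊕ -2) ⊕ (6 ⊗ -3)) ⊕ ((-1 ⊗ -2) ⊕ (2 ⊕ 1))) = -3

Expand innermost to outermost. Recall ⊕ takes the minimum of its arguments and ⊗ takes their sum. Working out the expression (((3 ⊕ -2) ⊕ (6 ⊗ -3)) ⊕ ((-1 ⊗ -2) ⊕ (2 ⊕ 1))) gives -3.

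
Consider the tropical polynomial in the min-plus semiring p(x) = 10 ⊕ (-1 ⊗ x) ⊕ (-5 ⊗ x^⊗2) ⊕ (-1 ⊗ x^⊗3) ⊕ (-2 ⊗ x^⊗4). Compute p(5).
p(5) = 4

A tropical monomial a ⊗ x^⊗i evaluates to a + i · x. Evaluating each term at x = 5:
  Term 0 contributes 10 + 0 · 5 = 10
  Term 1 contributes -1 + 1 · 5 = 4
  Term 2 contributes -5 + 2 · 5 = 5
  Term 3 contributes -1 + 3 · 5 = 14
  Term 4 contributes -2 + 4 · 5 = 18
p(5) = ⊕ of these = min[10, 4, 5, 14, 18] = 4.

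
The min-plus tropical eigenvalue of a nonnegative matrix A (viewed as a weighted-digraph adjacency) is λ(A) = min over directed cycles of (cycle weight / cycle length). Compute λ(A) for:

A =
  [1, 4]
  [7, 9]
λ(A) = 1

Enumerate directed cycles and compute their means (weight / length). Sample:
  cycle 0 → 0: weight = 1, length = 1, mean = 1/1 ≈ 1.000
  cycle 1 → 1: weight = 9, length = 1, mean = 9/1 ≈ 9.000
  cycle 0 → 1 → 0: weight = 11, length = 2, mean = 11/2 ≈ 5.500
  cycle 1 → 0 → 1: weight = 11, length = 2, mean = 11/2 ≈ 5.500
Minimum mean = 1.000, attained e.g. along the cycle 0 → 0 with weight 1 and length 1. So λ(A) = 1/1 = 1.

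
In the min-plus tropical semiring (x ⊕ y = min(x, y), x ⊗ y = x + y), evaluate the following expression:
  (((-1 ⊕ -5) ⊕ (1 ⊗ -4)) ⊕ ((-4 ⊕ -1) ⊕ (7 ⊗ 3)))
(((-1 ⊕ -5) ⊕ (1 ⊗ -4)) ⊕ ((-4 ⊕ -1) ⊕ (7 ⊗ 3))) = -5

Expand innermost to outermost. Recall ⊕ takes the minimum of its arguments and ⊗ takes their sum. Working out the expression (((-1 ⊕ -5) ⊕ (1 ⊗ -4)) ⊕ ((-4 ⊕ -1) ⊕ (7 ⊗ 3))) gives -5.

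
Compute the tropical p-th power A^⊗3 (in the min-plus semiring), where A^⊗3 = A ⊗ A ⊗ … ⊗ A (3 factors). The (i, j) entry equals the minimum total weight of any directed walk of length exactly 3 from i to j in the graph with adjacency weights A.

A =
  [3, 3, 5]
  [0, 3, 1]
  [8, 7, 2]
A^⊗3 =
  [6, 6, 6]
  [3, 6, 4]
  [9, 10, 6]

Each entry (A^⊗3)_ij equals the minimum over all length-3 walks i = v_0 → v_1 → … → v_3 = j of Σ_t A[v_t][v_{t+1}]. For example, for (i, j) = (0, 2) we minimise over 9 possible intermediate vertex sequences; the minimum is 6, attained along the walk 0 → 1 → 2 → 2.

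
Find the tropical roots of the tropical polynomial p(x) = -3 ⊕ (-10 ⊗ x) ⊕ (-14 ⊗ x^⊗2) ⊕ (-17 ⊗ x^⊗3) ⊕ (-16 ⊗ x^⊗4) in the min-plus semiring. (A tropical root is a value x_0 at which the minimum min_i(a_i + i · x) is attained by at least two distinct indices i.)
Roots: {-1, 3, 4, 7}

Each tropical root is a break point of the lower envelope of the lines y = a_i + i · x (there are 5 lines, with slopes 0, 1, ..., 4). Only the lines that attain the minimum somewhere contribute to roots; other lines are dominated. Here the surviving (envelope) indices are i = 4, i = 3, i = 2, i = 1, i = 0.
Intersections between consecutive envelope lines give the roots: for adjacent envelope indices i < j the intersection is x = (a_i − a_j) / (j − i). Reading off the sorted break points: {-1, 3, 4, 7}.
Verification: at each break x_0, at least two indices attain the minimum of min_i(a_i + i · x_0).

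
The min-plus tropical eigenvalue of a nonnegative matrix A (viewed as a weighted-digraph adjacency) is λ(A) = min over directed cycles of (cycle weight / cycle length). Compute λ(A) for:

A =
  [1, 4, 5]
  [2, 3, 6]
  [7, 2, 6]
λ(A) = 1

Enumerate directed cycles and compute their means (weight / length). Sample:
  cycle 0 → 0: weight = 1, length = 1, mean = 1/1 ≈ 1.000
  cycle 1 → 1: weight = 3, length = 1, mean = 3/1 ≈ 3.000
  cycle 2 → 2: weight = 6, length = 1, mean = 6/1 ≈ 6.000
  cycle 0 → 1 → 0: weight = 6, length = 2, mean = 6/2 ≈ 3.000
  cycle 0 → 2 → 0: weight = 12, length = 2, mean = 12/2 ≈ 6.000
  cycle 1 → 0 → 1: weight = 6, length = 2, mean = 6/2 ≈ 3.000
Minimum mean = 1.000, attained e.g. along the cycle 0 → 0 with weight 1 and length 1. So λ(A) = 1/1 = 1.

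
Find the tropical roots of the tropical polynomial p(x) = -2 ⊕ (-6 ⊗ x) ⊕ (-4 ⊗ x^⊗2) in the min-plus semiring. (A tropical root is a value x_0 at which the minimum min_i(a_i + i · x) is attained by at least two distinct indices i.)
Roots: {-2, 4}

Each tropical root is a break point of the lower envelope of the lines y = a_i + i · x (there are 3 lines, with slopes 0, 1, ..., 2). Only the lines that attain the minimum somewhere contribute to roots; other lines are dominated. Here the surviving (envelope) indices are i = 2, i = 1, i = 0.
Intersections between consecutive envelope lines give the roots: for adjacent envelope indices i < j the intersection is x = (a_i − a_j) / (j − i). Reading off the sorted break points: {-2, 4}.
Verification: at each break x_0, at least two indices attain the minimum of min_i(a_i + i · x_0).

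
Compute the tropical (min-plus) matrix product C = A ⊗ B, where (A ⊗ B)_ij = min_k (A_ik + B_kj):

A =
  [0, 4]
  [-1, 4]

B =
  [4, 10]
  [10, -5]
A ⊗ B =
  [4, -1]
  [3, -1]

Apply the min-plus product entry-by-entry:
  C[0][0] = min over k of (A[0][0] + B[0][0] = 0 + 4 = 4, A[0][1] + B[1][0] = 4 + 10 = 14) = 4 (attained at k = 0)
  C[0][1] = min over k of (A[0][0] + B[0][1] = 0 + 10 = 10, A[0][1] + B[1][1] = 4 + -5 = -1) = -1 (attained at k = 1)
  C[1][0] = min over k of (A[1][0] + B[0][0] = -1 + 4 = 3, A[1][1] + B[1][0] = 4 + 10 = 14) = 3 (attained at k = 0)
  C[1][1] = min over k of (A[1][0] + B[0][1] = -1 + 10 = 9, A[1][1] + B[1][1] = 4 + -5 = -1) = -1 (attained at k = 1)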